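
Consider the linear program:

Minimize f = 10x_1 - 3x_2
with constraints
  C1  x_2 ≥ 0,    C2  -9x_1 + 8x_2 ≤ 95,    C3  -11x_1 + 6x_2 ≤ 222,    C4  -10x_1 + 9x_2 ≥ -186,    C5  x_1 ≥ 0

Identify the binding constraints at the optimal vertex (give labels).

C2 and C5

Corner points and f = 10x_1 - 3x_2:
  (93/5, 0) → f = 186
  (0, 0) → f = 0
  (0, 95/8) → f = -285/8
The feasible region is unbounded (it extends along (9, 10), (8, 9)), but f strictly increases along every unbounded feasible direction, so there is no improving ray and the minimum is attained at a vertex.

The minimum is at (0, 95/8). Substituting into each constraint, equality holds for C2 and C5; the remaining constraints have slack.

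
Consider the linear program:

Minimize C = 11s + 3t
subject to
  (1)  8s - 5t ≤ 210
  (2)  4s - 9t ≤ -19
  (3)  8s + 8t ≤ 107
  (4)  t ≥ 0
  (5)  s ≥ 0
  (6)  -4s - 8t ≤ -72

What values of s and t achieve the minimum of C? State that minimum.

s = 0, t = 9, minimum C = 27

Corner points and C = 11s + 3t:
  (811/104, 145/26) → C = 10661/104
  (124/17, 91/17) → C = 1637/17
  (0, 107/8) → C = 321/8
  (0, 9) → C = 27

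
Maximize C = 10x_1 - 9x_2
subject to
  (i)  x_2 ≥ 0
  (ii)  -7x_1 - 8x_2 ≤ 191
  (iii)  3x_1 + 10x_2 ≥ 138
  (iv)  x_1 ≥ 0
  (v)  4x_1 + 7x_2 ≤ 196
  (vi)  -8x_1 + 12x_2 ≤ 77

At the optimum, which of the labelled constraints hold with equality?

Corner points and C = 10x_1 - 9x_2:
  (46, 0) → C = 460
  (49, 0) → C = 490
  (443/58, 1335/116) → C = -3155/116
  (1813/104, 469/26) → C = 623/52

The maximum is at (49, 0). Substituting into each constraint, equality holds for (i) and (v); the remaining constraints have slack.

(i) and (v)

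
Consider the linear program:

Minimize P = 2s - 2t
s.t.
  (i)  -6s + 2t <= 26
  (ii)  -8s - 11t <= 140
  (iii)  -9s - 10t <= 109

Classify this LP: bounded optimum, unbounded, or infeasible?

unbounded

From the feasible point (-239/39, -70/13), moving in the direction (2, 6) keeps every constraint satisfied while P decreases without bound.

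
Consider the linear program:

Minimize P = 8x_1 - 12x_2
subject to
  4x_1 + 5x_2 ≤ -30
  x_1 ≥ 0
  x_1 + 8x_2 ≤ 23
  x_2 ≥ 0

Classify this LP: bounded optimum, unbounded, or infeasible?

The boundaries 4x_1 + 5x_2 = -30 and x_1 = 0 meet at (0, -6), but that point violates x_2 ≥ 0. Every candidate vertex is excluded by some other constraint, so the feasible region is empty.

infeasible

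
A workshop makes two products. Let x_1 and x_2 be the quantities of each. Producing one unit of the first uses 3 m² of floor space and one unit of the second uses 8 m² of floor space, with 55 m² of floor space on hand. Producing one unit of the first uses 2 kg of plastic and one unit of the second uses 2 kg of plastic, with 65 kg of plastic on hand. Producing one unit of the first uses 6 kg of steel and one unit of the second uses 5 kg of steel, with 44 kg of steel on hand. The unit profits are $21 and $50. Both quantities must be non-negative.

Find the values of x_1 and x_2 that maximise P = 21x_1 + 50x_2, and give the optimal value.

x_1 = 7/3, x_2 = 6, maximum P = 349

Vertices and P = 21x_1 + 50x_2:
  (0, 0) → P = 0
  (0, 55/8) → P = 1375/4
  (22/3, 0) → P = 154
  (7/3, 6) → P = 349

At the optimal vertex, 3x_1 + 8x_2 = 55 and 6x_1 + 5x_2 = 44.
Solving simultaneously gives x_1 = 7/3, x_2 = 6.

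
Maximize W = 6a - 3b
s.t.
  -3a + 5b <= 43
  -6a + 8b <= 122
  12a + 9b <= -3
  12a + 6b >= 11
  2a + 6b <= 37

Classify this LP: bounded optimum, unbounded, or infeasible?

unbounded

From the feasible point (13/4, -14/3), moving in the direction (6, -12) keeps every constraint satisfied while W increases without bound.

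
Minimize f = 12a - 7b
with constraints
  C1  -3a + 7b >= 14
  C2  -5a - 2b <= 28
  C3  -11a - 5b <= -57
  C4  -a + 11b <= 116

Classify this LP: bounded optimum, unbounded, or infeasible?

bounded optimum

Corner points and f = 12a - 7b:
  (329/92, 325/92) → f = 1673/92
  (329/13, 167/13) → f = 2779/13
  (47/126, 1333/126) → f = -8767/126
The feasible region has finitely many vertices and no improving ray; the minimum is -8767/126 at (47/126, 1333/126).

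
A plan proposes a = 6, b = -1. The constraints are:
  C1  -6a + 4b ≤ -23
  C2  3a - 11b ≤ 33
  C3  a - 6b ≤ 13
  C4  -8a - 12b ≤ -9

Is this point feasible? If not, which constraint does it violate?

feasible

C1: -40 ≤ -23 ✓
C2: 29 ≤ 33 ✓
C3: 12 ≤ 13 ✓
C4: -36 ≤ -9 ✓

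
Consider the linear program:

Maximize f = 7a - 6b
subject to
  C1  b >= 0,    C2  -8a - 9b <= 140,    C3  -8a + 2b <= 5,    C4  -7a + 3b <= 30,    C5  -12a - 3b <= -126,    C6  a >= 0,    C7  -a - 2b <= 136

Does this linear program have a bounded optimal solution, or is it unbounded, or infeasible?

From the feasible point (21/2, 0), moving in the direction (1, 0) keeps every constraint satisfied while f increases without bound.

unbounded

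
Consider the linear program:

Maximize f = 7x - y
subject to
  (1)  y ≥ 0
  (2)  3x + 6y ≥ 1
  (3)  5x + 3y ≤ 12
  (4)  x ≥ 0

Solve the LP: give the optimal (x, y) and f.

Extreme points and f = 7x - y:
  (1/3, 0) → f = 7/3
  (12/5, 0) → f = 84/5
  (0, 1/6) → f = -1/6
  (0, 4) → f = -4

x = 12/5, y = 0, maximum f = 84/5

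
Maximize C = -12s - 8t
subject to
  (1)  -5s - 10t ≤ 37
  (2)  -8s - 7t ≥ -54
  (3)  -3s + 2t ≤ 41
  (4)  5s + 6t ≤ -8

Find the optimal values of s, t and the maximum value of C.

Corner points and C = -12s - 8t:
  (-121/10, 47/20) → C = 632/5
  (71/10, -29/4) → C = -136/5
  (-131/14, 181/28) → C = 424/7

At the optimal vertex, -5s - 10t = 37 and -3s + 2t = 41.
Solving simultaneously gives s = -121/10, t = 47/20.

s = -121/10, t = 47/20, maximum C = 632/5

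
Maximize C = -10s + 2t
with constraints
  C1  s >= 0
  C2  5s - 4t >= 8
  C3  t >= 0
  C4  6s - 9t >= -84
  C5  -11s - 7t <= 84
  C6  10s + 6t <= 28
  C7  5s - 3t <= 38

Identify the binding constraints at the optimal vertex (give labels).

Extreme points and C = -10s + 2t:
  (8/5, 0) → C = -16
  (16/7, 6/7) → C = -148/7
  (14/5, 0) → C = -28

The maximum is at (8/5, 0). Substituting into each constraint, equality holds for C2 and C3; the remaining constraints have slack.

C2 and C3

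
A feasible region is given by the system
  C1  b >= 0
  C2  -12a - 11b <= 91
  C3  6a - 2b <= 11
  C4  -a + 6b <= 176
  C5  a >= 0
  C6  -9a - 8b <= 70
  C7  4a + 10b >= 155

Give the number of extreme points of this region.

4

Of the 21 pairwise boundary intersections, those satisfying every inequality are:
  (209/17, 1067/34)
  (105/17, 443/34)
  (0, 88/3)
  (0, 31/2)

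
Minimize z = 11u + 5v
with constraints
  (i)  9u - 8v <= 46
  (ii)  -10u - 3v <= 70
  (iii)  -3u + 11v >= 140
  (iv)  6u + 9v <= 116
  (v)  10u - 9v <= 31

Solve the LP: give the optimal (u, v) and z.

Feasible corners and z = 11u + 5v:
  (-10, 10) → z = -60
  (-163/12, 395/18) → z = -1429/36
  (16/93, 396/31) → z = 6116/93

The optimum lies where -10u - 3v = 70 and -3u + 11v = 140.
Solving simultaneously gives u = -10, v = 10.

u = -10, v = 10, minimum z = -60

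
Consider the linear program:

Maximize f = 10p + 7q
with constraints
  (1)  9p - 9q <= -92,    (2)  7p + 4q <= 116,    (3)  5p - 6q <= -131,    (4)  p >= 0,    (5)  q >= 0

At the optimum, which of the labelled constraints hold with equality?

Vertices and f = 10p + 7q:
  (86/31, 1497/62) → f = 12199/62
  (0, 29) → f = 203
  (0, 131/6) → f = 917/6

The maximum is at (0, 29). Substituting into each constraint, equality holds for (2) and (4); the remaining constraints have slack.

(2) and (4)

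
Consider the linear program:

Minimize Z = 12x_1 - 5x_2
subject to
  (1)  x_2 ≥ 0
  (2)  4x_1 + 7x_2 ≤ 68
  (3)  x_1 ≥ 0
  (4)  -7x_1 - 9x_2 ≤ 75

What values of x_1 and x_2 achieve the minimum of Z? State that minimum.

x_1 = 0, x_2 = 68/7, minimum Z = -340/7

Extreme points and Z = 12x_1 - 5x_2:
  (17, 0) → Z = 204
  (0, 0) → Z = 0
  (0, 68/7) → Z = -340/7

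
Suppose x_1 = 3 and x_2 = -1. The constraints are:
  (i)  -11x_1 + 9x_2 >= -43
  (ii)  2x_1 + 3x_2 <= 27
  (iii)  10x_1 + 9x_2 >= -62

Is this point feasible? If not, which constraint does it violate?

(i): -42 ≥ -43 ✓
(ii): 3 ≤ 27 ✓
(iii): 21 ≥ -62 ✓

feasible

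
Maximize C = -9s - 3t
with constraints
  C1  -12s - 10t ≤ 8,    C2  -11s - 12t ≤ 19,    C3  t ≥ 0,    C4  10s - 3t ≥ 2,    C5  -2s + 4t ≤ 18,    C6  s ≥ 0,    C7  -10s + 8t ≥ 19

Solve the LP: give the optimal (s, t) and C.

Corner points and C = -9s - 3t:
  (31/17, 92/17) → C = -555/17
  (73/50, 21/5) → C = -1287/50
  (17/6, 71/12) → C = -173/4

At the optimal vertex, 10s - 3t = 2 and -10s + 8t = 19.
Solving simultaneously gives s = 73/50, t = 21/5.

s = 73/50, t = 21/5, maximum C = -1287/50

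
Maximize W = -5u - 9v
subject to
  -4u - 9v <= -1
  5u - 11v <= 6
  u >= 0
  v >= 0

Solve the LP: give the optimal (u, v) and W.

Extreme points and W = -5u - 9v:
  (0, 1/9) → W = -1
  (1/4, 0) → W = -5/4
  (6/5, 0) → W = -6
The feasible region is unbounded (it extends along (0, 1), (11, 5)), but W strictly decreases along every unbounded feasible direction, so there is no improving ray and the maximum is attained at a vertex.

u = 0, v = 1/9, maximum W = -1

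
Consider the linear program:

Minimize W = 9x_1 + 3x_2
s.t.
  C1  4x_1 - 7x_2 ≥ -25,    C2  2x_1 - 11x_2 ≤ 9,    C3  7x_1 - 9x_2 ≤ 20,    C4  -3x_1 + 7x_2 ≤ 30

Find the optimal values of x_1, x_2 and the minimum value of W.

x_1 = -169/15, x_2 = -43/15, minimum W = -110

Extreme points and W = 9x_1 + 3x_2:
  (-169/15, -43/15) → W = -110
  (5, 45/7) → W = 450/7
  (139/59, -23/59) → W = 1182/59
  (205/11, 135/11) → W = 2250/11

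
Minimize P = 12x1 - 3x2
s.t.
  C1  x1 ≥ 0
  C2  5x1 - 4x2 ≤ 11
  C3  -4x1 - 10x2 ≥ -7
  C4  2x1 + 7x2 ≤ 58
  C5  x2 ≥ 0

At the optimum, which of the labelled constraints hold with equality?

Corner points and P = 12x1 - 3x2:
  (0, 7/10) → P = -21/10
  (0, 0) → P = 0
  (7/4, 0) → P = 21

The minimum is at (0, 7/10). Substituting into each constraint, equality holds for C1 and C3; the remaining constraints have slack.

C1 and C3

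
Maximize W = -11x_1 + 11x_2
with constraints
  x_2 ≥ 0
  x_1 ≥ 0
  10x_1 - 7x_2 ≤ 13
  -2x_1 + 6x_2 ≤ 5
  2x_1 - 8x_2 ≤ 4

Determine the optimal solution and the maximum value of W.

x_1 = 0, x_2 = 5/6, maximum W = 55/6

Feasible corners and W = -11x_1 + 11x_2:
  (0, 0) → W = 0
  (13/10, 0) → W = -143/10
  (0, 5/6) → W = 55/6
  (113/46, 38/23) → W = -407/46

The binding constraints are x_1 = 0 and -2x_1 + 6x_2 = 5.
Solving simultaneously gives x_1 = 0, x_2 = 5/6.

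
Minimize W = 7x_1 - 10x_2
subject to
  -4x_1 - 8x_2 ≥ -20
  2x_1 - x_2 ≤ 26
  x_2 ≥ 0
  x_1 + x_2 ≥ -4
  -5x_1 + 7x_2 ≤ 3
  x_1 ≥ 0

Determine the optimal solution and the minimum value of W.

x_1 = 29/17, x_2 = 28/17, minimum W = -77/17

Vertices and W = 7x_1 - 10x_2:
  (5, 0) → W = 35
  (29/17, 28/17) → W = -77/17
  (0, 0) → W = 0
  (0, 3/7) → W = -30/7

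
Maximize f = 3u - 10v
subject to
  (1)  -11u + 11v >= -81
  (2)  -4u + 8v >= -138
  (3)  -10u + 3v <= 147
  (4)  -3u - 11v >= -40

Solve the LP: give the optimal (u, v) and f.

Feasible corners and f = 3u - 10v:
  (-435/22, -597/22) → f = 4665/22
  (121/14, 197/154) → f = 289/22
  (-795/34, -492/17) → f = 7455/34
  (-1497/119, 841/119) → f = -1843/17

u = -795/34, v = -492/17, maximum f = 7455/34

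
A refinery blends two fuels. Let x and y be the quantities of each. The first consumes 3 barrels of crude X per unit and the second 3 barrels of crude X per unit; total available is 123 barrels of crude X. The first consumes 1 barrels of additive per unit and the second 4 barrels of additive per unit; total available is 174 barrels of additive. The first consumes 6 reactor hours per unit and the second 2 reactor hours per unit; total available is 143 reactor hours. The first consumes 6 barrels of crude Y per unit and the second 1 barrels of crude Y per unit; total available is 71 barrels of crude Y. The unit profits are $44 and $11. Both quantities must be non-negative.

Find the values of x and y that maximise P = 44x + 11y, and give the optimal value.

x = 6, y = 35, maximum P = 649

Feasible corners and P = 44x + 11y:
  (0, 0) → P = 0
  (0, 41) → P = 451
  (71/6, 0) → P = 1562/3
  (6, 35) → P = 649

The optimum lies where 3x + 3y = 123 and 6x + y = 71.
Solving simultaneously gives x = 6, y = 35.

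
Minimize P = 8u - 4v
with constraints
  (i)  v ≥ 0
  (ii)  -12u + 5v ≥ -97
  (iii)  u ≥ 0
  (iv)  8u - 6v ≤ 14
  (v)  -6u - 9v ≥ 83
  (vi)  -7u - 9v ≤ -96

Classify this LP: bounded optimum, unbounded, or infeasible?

infeasible

The boundaries -12u + 5v = -97 and 8u - 6v = 14 meet at (16, 19), but that point violates -6u - 9v ≥ 83. Every candidate vertex is excluded by some other constraint, so the feasible region is empty.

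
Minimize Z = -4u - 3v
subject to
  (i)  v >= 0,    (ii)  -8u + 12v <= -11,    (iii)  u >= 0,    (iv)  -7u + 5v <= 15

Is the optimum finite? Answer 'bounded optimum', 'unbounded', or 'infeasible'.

unbounded

From the feasible point (11/8, 0), moving in the direction (1, 0) keeps every constraint satisfied while Z decreases without bound.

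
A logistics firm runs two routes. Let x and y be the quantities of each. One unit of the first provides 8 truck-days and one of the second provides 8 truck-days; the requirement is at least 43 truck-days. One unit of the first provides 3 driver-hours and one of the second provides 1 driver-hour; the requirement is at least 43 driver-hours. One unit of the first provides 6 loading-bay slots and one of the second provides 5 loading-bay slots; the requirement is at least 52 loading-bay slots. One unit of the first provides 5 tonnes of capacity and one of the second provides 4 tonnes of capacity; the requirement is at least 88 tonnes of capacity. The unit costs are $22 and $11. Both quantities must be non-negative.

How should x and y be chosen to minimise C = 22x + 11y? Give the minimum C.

x = 12, y = 7, minimum C = 341

Vertices and C = 22x + 11y:
  (0, 43) → C = 473
  (88/5, 0) → C = 1936/5
  (12, 7) → C = 341
The feasible region is unbounded (it extends along (0, 1), (1, 0)), but C strictly increases along every unbounded feasible direction, so there is no improving ray and the minimum is attained at a vertex.

The binding constraints are 3x + y = 43 and 5x + 4y = 88.
Solving simultaneously gives x = 12, y = 7.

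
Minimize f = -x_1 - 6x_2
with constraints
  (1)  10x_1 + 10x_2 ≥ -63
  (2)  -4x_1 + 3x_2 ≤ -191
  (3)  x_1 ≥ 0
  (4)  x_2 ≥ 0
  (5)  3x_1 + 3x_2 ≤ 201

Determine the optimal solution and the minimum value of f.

Corner points and f = -x_1 - 6x_2:
  (191/4, 0) → f = -191/4
  (56, 11) → f = -122
  (67, 0) → f = -67

At the optimal vertex, -4x_1 + 3x_2 = -191 and 3x_1 + 3x_2 = 201.
Solving simultaneously gives x_1 = 56, x_2 = 11.

x_1 = 56, x_2 = 11, minimum f = -122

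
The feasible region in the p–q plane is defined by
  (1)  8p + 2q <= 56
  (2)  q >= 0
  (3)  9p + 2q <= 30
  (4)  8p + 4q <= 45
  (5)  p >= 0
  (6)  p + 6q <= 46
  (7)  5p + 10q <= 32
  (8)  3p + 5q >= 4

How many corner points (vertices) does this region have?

5

Intersecting each pair of boundary lines and keeping only the points that satisfy every inequality leaves:
  (10/3, 0)
  (4/3, 0)
  (59/20, 69/40)
  (0, 16/5)
  (0, 4/5)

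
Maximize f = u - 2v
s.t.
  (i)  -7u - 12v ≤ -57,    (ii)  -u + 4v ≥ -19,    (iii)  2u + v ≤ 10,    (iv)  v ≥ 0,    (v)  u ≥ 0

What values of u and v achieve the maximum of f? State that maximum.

u = 63/17, v = 44/17, maximum f = -25/17

Corner points and f = u - 2v:
  (63/17, 44/17) → f = -25/17
  (0, 19/4) → f = -19/2
  (0, 10) → f = -20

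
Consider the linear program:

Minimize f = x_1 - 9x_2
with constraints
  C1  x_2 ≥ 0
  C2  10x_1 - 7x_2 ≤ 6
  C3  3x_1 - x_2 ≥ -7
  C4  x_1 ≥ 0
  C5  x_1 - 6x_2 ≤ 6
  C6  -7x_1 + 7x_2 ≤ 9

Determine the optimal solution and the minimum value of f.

x_1 = 5, x_2 = 44/7, minimum f = -361/7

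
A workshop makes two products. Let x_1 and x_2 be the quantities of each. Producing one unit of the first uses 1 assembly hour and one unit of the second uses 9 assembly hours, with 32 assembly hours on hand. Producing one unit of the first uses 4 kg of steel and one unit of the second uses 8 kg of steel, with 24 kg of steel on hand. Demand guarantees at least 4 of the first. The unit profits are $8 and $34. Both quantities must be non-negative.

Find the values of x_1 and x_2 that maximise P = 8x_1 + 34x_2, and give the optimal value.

Corner points and P = 8x_1 + 34x_2:
  (6, 0) → P = 48
  (4, 0) → P = 32
  (4, 1) → P = 66

At the optimal vertex, 4x_1 + 8x_2 = 24 and x_1 = 4.
Solving simultaneously gives x_1 = 4, x_2 = 1.

x_1 = 4, x_2 = 1, maximum P = 66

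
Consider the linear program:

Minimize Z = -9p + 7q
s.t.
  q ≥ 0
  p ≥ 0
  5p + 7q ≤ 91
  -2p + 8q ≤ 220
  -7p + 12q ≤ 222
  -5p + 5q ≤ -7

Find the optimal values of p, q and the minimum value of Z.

p = 91/5, q = 0, minimum Z = -819/5

Feasible corners and Z = -9p + 7q:
  (91/5, 0) → Z = -819/5
  (7/5, 0) → Z = -63/5
  (42/5, 7) → Z = -133/5

At the optimal vertex, q = 0 and 5p + 7q = 91.
Solving simultaneously gives p = 91/5, q = 0.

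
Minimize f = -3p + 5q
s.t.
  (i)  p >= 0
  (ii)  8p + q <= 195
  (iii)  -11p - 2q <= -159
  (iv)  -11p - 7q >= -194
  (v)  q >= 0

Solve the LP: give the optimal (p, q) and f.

Corner points and f = -3p + 5q:
  (145/11, 7) → f = -50/11
  (159/11, 0) → f = -477/11
  (194/11, 0) → f = -582/11

p = 194/11, q = 0, minimum f = -582/11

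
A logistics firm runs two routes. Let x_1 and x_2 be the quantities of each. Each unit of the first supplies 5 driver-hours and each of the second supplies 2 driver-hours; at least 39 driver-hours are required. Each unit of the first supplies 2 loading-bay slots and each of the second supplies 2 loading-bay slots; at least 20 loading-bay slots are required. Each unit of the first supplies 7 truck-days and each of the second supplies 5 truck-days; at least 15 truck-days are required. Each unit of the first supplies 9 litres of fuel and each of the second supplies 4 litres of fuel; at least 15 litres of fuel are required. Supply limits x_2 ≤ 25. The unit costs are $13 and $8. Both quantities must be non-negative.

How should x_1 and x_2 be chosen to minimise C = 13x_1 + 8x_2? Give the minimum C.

Corner points and C = 13x_1 + 8x_2:
  (0, 39/2) → C = 156
  (0, 25) → C = 200
  (10, 0) → C = 130
  (19/3, 11/3) → C = 335/3
The feasible region is unbounded (it extends along (1, 0)), but C strictly increases along every unbounded feasible direction, so there is no improving ray and the minimum is attained at a vertex.

The optimum lies where 5x_1 + 2x_2 = 39 and 2x_1 + 2x_2 = 20.
Solving simultaneously gives x_1 = 19/3, x_2 = 11/3.

x_1 = 19/3, x_2 = 11/3, minimum C = 335/3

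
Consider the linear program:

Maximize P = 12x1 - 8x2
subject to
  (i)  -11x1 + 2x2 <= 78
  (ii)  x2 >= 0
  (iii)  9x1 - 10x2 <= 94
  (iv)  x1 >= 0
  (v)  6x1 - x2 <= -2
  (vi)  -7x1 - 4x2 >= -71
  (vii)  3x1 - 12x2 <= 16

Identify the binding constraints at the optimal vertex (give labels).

Vertices and P = 12x1 - 8x2:
  (0, 2) → P = -16
  (0, 71/4) → P = -142
  (63/31, 440/31) → P = -2764/31

The maximum is at (0, 2). Substituting into each constraint, equality holds for (iv) and (v); the remaining constraints have slack.

(iv) and (v)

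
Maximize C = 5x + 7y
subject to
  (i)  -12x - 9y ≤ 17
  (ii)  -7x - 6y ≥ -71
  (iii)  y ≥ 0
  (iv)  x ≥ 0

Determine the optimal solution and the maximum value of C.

Vertices and C = 5x + 7y:
  (71/7, 0) → C = 355/7
  (0, 71/6) → C = 497/6
  (0, 0) → C = 0

The optimum lies where -7x - 6y = -71 and x = 0.
Solving simultaneously gives x = 0, y = 71/6.

x = 0, y = 71/6, maximum C = 497/6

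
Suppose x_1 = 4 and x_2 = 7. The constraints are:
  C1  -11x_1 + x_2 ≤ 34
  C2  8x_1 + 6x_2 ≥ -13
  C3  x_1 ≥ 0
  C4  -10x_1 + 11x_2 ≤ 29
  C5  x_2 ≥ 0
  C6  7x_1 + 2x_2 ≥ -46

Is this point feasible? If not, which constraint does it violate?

Constraint C4: -10x_1 + 11x_2 = 37, which is not ≤ 29. All other constraints are satisfied.

not feasible — violates C4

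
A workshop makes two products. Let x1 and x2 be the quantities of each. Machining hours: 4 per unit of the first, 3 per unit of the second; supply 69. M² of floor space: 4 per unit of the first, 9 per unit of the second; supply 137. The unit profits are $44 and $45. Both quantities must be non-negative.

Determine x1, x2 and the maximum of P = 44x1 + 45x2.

Corner points and P = 44x1 + 45x2:
  (0, 0) → P = 0
  (0, 137/9) → P = 685
  (69/4, 0) → P = 759
  (35/4, 34/3) → P = 895

The optimum lies where 4x1 + 3x2 = 69 and 4x1 + 9x2 = 137.
Solving simultaneously gives x1 = 35/4, x2 = 34/3.

x1 = 35/4, x2 = 34/3, maximum P = 895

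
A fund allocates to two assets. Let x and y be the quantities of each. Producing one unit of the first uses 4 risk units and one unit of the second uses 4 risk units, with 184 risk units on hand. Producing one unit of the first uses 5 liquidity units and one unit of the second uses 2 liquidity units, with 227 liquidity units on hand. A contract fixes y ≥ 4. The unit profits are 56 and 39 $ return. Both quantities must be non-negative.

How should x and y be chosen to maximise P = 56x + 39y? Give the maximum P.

x = 42, y = 4, maximum P = 2508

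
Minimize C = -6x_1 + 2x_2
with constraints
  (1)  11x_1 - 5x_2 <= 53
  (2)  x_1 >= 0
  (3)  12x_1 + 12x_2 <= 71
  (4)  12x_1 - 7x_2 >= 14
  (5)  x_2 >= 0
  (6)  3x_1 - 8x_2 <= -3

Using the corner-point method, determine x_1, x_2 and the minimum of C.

Feasible corners and C = -6x_1 + 2x_2:
  (35/12, 3) → C = -23/2
  (133/33, 83/44) → C = -449/22
  (133/75, 26/25) → C = -214/25

At the optimal vertex, 12x_1 + 12x_2 = 71 and 3x_1 - 8x_2 = -3.
Solving simultaneously gives x_1 = 133/33, x_2 = 83/44.

x_1 = 133/33, x_2 = 83/44, minimum C = -449/22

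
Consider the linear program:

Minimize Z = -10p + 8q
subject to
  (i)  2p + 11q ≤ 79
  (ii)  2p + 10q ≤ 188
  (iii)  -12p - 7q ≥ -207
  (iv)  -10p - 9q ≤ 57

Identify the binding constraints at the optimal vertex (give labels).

(iii) and (iv)

Vertices and Z = -10p + 8q:
  (862/59, 267/59) → Z = -6484/59
  (-669/46, 226/23) → Z = 5153/23
  (1131/19, -1377/19) → Z = -22326/19

The minimum is at (1131/19, -1377/19). Substituting into each constraint, equality holds for (iii) and (iv); the remaining constraints have slack.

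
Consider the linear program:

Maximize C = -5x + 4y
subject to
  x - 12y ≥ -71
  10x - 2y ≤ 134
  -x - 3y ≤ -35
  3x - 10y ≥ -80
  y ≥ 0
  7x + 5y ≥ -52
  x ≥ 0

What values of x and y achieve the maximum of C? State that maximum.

The binding constraints are x - 12y = -71 and -x - 3y = -35.
Solving simultaneously gives x = 69/5, y = 106/15.

x = 69/5, y = 106/15, maximum C = -611/15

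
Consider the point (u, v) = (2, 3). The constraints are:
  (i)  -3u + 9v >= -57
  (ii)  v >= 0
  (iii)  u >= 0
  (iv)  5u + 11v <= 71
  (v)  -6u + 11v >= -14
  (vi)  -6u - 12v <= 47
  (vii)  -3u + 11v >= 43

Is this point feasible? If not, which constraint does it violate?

not feasible — violates (vii)

Constraint (vii): -3u + 11v = 27, which is not ≥ 43. All other constraints are satisfied.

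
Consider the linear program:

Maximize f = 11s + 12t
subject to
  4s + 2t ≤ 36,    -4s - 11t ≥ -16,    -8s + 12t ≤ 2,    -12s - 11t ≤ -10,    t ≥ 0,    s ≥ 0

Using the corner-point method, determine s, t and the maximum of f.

s = 4, t = 0, maximum f = 44

The binding constraints are -4s - 11t = -16 and t = 0.
Solving simultaneously gives s = 4, t = 0.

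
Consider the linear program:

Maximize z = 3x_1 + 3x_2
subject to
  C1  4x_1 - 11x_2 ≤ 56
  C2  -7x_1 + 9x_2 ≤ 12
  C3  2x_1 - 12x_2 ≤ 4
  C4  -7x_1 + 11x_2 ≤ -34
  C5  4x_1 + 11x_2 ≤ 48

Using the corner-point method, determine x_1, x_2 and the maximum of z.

The optimum lies where 2x_1 - 12x_2 = 4 and 4x_1 + 11x_2 = 48.
Solving simultaneously gives x_1 = 62/7, x_2 = 8/7.

x_1 = 62/7, x_2 = 8/7, maximum z = 30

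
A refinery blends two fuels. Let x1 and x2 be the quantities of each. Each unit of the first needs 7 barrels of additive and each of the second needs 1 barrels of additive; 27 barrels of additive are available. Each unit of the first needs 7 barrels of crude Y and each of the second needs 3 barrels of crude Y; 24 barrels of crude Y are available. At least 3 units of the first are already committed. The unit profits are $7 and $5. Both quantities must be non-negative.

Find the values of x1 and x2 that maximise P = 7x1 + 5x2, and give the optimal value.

x1 = 3, x2 = 1, maximum P = 26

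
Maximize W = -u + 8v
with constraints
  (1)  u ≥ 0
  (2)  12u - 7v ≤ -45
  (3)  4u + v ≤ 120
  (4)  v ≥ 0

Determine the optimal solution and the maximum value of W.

u = 0, v = 120, maximum W = 960

Vertices and W = -u + 8v:
  (0, 45/7) → W = 360/7
  (0, 120) → W = 960
  (159/8, 81/2) → W = 2433/8

At the optimal vertex, u = 0 and 4u + v = 120.
Solving simultaneously gives u = 0, v = 120.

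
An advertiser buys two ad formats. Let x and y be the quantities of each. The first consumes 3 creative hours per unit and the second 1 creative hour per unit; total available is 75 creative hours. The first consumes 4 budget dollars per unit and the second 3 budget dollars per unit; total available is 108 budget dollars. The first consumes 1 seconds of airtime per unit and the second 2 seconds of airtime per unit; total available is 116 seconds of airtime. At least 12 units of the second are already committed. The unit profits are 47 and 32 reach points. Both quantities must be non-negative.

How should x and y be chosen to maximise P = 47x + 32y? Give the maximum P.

x = 18, y = 12, maximum P = 1230

At the optimal vertex, 4x + 3y = 108 and y = 12.
Solving simultaneously gives x = 18, y = 12.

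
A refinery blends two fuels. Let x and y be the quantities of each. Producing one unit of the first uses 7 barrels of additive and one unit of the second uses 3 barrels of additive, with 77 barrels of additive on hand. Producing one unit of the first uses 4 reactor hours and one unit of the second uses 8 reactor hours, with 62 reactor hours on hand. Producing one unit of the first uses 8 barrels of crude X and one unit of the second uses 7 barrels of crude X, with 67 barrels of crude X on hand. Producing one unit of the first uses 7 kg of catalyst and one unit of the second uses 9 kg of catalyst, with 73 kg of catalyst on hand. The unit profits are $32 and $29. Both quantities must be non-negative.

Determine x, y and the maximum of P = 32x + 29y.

x = 4, y = 5, maximum P = 273

Corner points and P = 32x + 29y:
  (0, 0) → P = 0
  (0, 31/4) → P = 899/4
  (67/8, 0) → P = 268
  (13/10, 71/10) → P = 495/2
  (4, 5) → P = 273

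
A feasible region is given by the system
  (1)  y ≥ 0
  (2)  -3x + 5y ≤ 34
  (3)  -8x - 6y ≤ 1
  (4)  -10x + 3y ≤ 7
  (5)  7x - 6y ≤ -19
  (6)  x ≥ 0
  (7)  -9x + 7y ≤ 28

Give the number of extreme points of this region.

The feasible vertices (each the meet of two boundaries and inside every other half-plane) are:
  (109/17, 181/17)
  (49/12, 37/4)
  (5/13, 47/13)
  (35/43, 217/43)

4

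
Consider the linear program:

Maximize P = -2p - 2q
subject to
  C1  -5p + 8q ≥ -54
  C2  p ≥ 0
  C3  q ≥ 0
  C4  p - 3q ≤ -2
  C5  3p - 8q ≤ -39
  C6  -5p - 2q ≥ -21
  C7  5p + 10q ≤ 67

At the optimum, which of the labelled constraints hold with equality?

C2 and C5

Extreme points and P = -2p - 2q:
  (0, 39/8) → P = -39/4
  (0, 67/10) → P = -67/5
  (45/23, 129/23) → P = -348/23
  (19/10, 23/4) → P = -153/10

The maximum is at (0, 39/8). Substituting into each constraint, equality holds for C2 and C5; the remaining constraints have slack.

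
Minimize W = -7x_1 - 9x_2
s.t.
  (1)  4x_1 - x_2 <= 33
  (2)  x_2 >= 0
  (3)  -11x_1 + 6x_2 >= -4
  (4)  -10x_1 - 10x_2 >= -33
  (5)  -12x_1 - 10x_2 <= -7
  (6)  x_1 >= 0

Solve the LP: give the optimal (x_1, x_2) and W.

Corner points and W = -7x_1 - 9x_2:
  (7/5, 19/10) → W = -269/10
  (41/91, 29/182) → W = -835/182
  (0, 33/10) → W = -297/10
  (0, 7/10) → W = -63/10

The optimum lies where -10x_1 - 10x_2 = -33 and x_1 = 0.
Solving simultaneously gives x_1 = 0, x_2 = 33/10.

x_1 = 0, x_2 = 33/10, minimum W = -297/10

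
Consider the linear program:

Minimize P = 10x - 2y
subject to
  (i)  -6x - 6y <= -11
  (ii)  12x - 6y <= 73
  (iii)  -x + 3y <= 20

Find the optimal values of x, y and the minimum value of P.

x = -29/8, y = 131/24, minimum P = -283/6

Vertices and P = 10x - 2y:
  (14/3, -17/6) → P = 157/3
  (-29/8, 131/24) → P = -283/6
  (113/10, 313/30) → P = 1382/15

At the optimal vertex, -6x - 6y = -11 and -x + 3y = 20.
Solving simultaneously gives x = -29/8, y = 131/24.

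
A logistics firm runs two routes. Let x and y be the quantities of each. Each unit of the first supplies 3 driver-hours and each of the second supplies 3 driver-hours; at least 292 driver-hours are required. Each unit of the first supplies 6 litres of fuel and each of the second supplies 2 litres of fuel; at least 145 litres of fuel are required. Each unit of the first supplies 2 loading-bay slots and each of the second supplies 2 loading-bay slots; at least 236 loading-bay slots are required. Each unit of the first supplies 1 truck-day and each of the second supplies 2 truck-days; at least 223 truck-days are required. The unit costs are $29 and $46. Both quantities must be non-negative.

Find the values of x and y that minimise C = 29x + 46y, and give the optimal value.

Extreme points and C = 29x + 46y:
  (0, 118) → C = 5428
  (223, 0) → C = 6467
  (13, 105) → C = 5207
The feasible region is unbounded (it extends along (0, 1), (1, 0)), but C strictly increases along every unbounded feasible direction, so there is no improving ray and the minimum is attained at a vertex.

At the optimal vertex, 2x + 2y = 236 and x + 2y = 223.
Solving simultaneously gives x = 13, y = 105.

x = 13, y = 105, minimum C = 5207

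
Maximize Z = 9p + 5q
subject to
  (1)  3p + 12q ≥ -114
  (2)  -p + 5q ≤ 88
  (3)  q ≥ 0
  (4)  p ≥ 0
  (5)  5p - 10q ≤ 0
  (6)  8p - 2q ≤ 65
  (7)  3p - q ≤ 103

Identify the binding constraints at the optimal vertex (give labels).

(2) and (6)

Corner points and Z = 9p + 5q:
  (0, 88/5) → Z = 88
  (501/38, 769/38) → Z = 4177/19
  (0, 0) → Z = 0
  (65/7, 65/14) → Z = 1495/14

The maximum is at (501/38, 769/38). Substituting into each constraint, equality holds for (2) and (6); the remaining constraints have slack.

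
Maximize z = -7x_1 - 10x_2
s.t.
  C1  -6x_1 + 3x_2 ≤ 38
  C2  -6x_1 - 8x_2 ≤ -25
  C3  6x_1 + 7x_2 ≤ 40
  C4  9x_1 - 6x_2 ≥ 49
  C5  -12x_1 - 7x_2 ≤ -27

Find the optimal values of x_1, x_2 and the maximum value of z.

Extreme points and z = -7x_1 - 10x_2:
  (145/6, -15) → z = -115/6
  (271/54, -23/36) → z = -776/27
  (53/9, 2/3) → z = -431/9

x_1 = 145/6, x_2 = -15, maximum z = -115/6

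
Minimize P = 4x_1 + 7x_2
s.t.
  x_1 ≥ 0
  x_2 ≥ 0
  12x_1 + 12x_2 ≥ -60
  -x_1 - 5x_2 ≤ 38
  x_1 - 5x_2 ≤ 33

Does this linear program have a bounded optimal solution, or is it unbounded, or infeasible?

bounded optimum

Extreme points and P = 4x_1 + 7x_2:
  (0, 0) → P = 0
  (33, 0) → P = 132
The feasible region has finitely many vertices and no improving ray; the minimum is 0 at (0, 0).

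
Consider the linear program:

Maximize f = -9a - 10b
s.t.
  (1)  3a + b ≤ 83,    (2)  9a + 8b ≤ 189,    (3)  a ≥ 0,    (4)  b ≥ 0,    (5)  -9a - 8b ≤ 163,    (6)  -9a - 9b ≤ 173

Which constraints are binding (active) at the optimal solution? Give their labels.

(3) and (4)

Feasible corners and f = -9a - 10b:
  (0, 189/8) → f = -945/4
  (21, 0) → f = -189
  (0, 0) → f = 0

The maximum is at (0, 0). Substituting into each constraint, equality holds for (3) and (4); the remaining constraints have slack.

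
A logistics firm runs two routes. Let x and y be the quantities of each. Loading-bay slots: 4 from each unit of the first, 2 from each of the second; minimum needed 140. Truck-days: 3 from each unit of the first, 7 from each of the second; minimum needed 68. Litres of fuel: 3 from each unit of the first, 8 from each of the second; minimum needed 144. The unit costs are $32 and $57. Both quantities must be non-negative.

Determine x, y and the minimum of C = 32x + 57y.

Corner points and C = 32x + 57y:
  (0, 70) → C = 3990
  (48, 0) → C = 1536
  (32, 6) → C = 1366
The feasible region is unbounded (it extends along (0, 1), (1, 0)), but C strictly increases along every unbounded feasible direction, so there is no improving ray and the minimum is attained at a vertex.

At the optimal vertex, 4x + 2y = 140 and 3x + 8y = 144.
Solving simultaneously gives x = 32, y = 6.

x = 32, y = 6, minimum C = 1366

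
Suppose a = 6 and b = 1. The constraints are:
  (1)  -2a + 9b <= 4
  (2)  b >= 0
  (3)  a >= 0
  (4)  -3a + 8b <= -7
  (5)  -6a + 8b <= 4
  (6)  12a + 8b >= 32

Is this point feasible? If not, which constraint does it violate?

(1): -3 ≤ 4 ✓
(2): 1 ≥ 0 ✓
(3): 6 ≥ 0 ✓
(4): -10 ≤ -7 ✓
(5): -28 ≤ 4 ✓
(6): 80 ≥ 32 ✓

feasible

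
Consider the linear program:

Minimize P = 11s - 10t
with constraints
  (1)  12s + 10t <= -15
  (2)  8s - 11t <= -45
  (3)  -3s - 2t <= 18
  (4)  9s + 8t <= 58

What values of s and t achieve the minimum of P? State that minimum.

s = -25, t = 57/2, minimum P = -560

Corner points and P = 11s - 10t:
  (-615/212, 105/53) → P = -10965/212
  (-25, 57/2) → P = -560
  (-288/49, -9/49) → P = -3078/49

The binding constraints are 12s + 10t = -15 and -3s - 2t = 18.
Solving simultaneously gives s = -25, t = 57/2.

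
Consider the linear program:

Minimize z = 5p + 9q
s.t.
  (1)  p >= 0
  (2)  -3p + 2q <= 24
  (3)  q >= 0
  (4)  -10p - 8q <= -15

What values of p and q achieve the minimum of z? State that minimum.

Vertices and z = 5p + 9q:
  (0, 12) → z = 108
  (0, 15/8) → z = 135/8
  (3/2, 0) → z = 15/2
The feasible region is unbounded (it extends along (2, 3), (1, 0)), but z strictly increases along every unbounded feasible direction, so there is no improving ray and the minimum is attained at a vertex.

At the optimal vertex, q = 0 and -10p - 8q = -15.
Solving simultaneously gives p = 3/2, q = 0.

p = 3/2, q = 0, minimum z = 15/2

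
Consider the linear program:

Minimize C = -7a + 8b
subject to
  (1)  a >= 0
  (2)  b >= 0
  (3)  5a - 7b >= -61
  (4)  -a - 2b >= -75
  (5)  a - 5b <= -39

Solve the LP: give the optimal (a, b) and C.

a = 297/7, b = 114/7, minimum C = -1167/7

At the optimal vertex, -a - 2b = -75 and a - 5b = -39.
Solving simultaneously gives a = 297/7, b = 114/7.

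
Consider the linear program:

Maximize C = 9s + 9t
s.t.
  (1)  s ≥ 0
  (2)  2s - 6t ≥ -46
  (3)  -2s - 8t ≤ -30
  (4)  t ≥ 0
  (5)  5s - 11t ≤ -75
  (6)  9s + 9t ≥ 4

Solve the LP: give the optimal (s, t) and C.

s = 7, t = 10, maximum C = 153

Extreme points and C = 9s + 9t:
  (0, 23/3) → C = 69
  (0, 75/11) → C = 675/11
  (7, 10) → C = 153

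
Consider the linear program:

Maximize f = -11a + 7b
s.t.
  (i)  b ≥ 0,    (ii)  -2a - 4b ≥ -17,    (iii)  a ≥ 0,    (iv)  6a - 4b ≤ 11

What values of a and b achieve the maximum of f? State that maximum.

Feasible corners and f = -11a + 7b:
  (0, 0) → f = 0
  (11/6, 0) → f = -121/6
  (0, 17/4) → f = 119/4
  (7/2, 5/2) → f = -21

a = 0, b = 17/4, maximum f = 119/4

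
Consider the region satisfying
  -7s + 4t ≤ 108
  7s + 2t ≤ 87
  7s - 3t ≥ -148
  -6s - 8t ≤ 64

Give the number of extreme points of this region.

Intersecting each pair of boundary lines and keeping only the points that satisfy every inequality leaves:
  (22/7, 65/2)
  (-14, 5/2)
  (206/11, -485/22)

3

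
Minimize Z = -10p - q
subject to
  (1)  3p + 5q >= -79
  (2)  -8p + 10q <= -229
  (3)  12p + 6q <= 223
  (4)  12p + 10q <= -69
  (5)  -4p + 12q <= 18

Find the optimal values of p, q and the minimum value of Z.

p = 89/6, q = -247/10, minimum Z = -3709/30

Vertices and Z = -10p - q:
  (71/14, -1319/70) → Z = -2231/70
  (89/6, -247/10) → Z = -3709/30
  (8, -33/2) → Z = -127/2

At the optimal vertex, 3p + 5q = -79 and 12p + 10q = -69.
Solving simultaneously gives p = 89/6, q = -247/10.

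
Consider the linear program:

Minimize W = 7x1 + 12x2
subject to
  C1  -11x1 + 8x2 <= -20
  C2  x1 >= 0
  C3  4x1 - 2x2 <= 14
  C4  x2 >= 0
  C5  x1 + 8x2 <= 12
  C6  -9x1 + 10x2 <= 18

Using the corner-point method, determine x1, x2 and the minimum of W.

Feasible corners and W = 7x1 + 12x2:
  (20/11, 0) → W = 140/11
  (8/3, 7/6) → W = 98/3
  (7/2, 0) → W = 49/2
  (4, 1) → W = 40

x1 = 20/11, x2 = 0, minimum W = 140/11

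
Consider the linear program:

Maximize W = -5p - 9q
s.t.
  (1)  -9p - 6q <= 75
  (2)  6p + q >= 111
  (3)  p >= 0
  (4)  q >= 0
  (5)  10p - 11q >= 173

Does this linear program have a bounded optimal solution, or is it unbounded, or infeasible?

bounded optimum

Vertices and W = -5p - 9q:
  (37/2, 0) → W = -185/2
  (697/38, 18/19) → W = -3809/38
The feasible region has finitely many vertices and no improving ray; the maximum is -185/2 at (37/2, 0).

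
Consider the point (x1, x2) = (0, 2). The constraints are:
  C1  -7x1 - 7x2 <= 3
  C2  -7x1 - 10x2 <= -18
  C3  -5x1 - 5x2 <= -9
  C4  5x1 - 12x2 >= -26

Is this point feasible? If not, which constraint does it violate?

feasible

C1: -14 ≤ 3 ✓
C2: -20 ≤ -18 ✓
C3: -10 ≤ -9 ✓
C4: -24 ≥ -26 ✓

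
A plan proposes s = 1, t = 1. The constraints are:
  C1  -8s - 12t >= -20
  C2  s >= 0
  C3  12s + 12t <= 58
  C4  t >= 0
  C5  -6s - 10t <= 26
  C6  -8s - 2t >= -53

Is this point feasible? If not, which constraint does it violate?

C1: -20 ≥ -20 ✓
C2: 1 ≥ 0 ✓
C3: 24 ≤ 58 ✓
C4: 1 ≥ 0 ✓
C5: -16 ≤ 26 ✓
C6: -10 ≥ -53 ✓

feasible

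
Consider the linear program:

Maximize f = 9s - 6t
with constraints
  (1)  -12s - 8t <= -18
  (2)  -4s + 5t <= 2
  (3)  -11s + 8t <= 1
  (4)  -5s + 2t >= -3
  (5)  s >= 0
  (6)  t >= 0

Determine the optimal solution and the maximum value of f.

Extreme points and f = 9s - 6t:
  (37/46, 24/23) → f = 45/46
  (15/16, 27/32) → f = 27/8
  (19/17, 22/17) → f = 39/17

The binding constraints are -12s - 8t = -18 and -5s + 2t = -3.
Solving simultaneously gives s = 15/16, t = 27/32.

s = 15/16, t = 27/32, maximum f = 27/8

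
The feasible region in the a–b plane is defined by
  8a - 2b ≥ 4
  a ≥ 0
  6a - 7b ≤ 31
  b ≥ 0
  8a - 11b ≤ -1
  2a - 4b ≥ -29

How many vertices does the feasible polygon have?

Of the 15 pairwise boundary intersections, those satisfying every inequality are:
  (23/36, 5/9)
  (37/14, 60/7)
  (63/2, 23)

3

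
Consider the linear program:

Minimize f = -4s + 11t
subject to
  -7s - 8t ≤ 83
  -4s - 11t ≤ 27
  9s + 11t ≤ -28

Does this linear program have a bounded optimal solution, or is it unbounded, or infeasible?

Vertices and f = -4s + 11t:
  (-697/45, 143/45) → f = 4361/45
  (-689/5, 551/5) → f = 8817/5
  (-1/5, -131/55) → f = -127/5
The feasible region has finitely many vertices and no improving ray; the minimum is -127/5 at (-1/5, -131/55).

bounded optimum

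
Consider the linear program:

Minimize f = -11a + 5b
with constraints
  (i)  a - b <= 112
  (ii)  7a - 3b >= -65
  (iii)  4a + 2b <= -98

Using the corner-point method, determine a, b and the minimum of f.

a = 21, b = -91, minimum f = -686

Extreme points and f = -11a + 5b:
  (-401/4, -849/4) → f = 83/2
  (21, -91) → f = -686
  (-212/13, -213/13) → f = 1267/13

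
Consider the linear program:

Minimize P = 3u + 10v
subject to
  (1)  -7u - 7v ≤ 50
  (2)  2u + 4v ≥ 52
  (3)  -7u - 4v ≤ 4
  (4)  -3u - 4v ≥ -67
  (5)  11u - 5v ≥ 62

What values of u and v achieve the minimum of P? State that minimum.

Feasible corners and P = 3u + 10v:
  (15, 11/2) → P = 100
  (254/27, 224/27) → P = 3002/27
  (583/59, 551/59) → P = 7259/59

u = 15, v = 11/2, minimum P = 100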